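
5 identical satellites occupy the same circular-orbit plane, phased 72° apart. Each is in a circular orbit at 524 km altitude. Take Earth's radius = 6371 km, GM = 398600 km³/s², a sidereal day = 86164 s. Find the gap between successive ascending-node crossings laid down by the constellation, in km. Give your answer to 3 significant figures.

529 km

Semi-major axis a = 6371 + 524 = 6895 km. Period T = 2π√(a³/μ) = 2π√(6895³/398600) = 5697.9 s = 94.96 min.
Single-satellite node shift = (5697.9/86164) × 360° = 23.81°.
With 5 satellites evenly phased, successive equator crossings are 23.81/5 = 4.761° apart.
That is 4.761 × 111.2 = 529 km at the equator.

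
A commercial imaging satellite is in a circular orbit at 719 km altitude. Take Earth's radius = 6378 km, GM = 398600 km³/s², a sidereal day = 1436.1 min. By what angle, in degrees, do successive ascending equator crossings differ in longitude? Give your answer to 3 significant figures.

24.9°

Semi-major axis a = 6378 + 719 = 7097 km. Period T = 2π√(a³/μ) = 2π√(7097³/398600) = 5950.1 s = 99.17 min.
During one orbit Earth rotates (5950.1 / 86166) × 360° = 24.86°.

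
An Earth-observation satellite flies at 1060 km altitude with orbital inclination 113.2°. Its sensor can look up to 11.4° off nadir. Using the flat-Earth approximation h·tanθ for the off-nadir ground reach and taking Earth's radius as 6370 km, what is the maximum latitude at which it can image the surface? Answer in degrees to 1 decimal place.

68.7°

Retrograde orbit: the ground track reaches ±(180° − i) = ±(180 − 113.2) = ±66.8°.
Sensor half-swath on the ground ≈ 1060·tan(11.4°) = 214 km = 1.92° of latitude.
Maximum observable latitude ≈ 66.8 + 1.92 = 68.7°.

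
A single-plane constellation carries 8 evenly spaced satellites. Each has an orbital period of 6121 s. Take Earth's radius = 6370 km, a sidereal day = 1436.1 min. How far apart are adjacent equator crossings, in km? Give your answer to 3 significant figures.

355 km

Single-satellite node shift = (6121.0/86166) × 360° = 25.57°.
With 8 satellites evenly phased, successive equator crossings are 25.57/8 = 3.197° apart.
That is 3.197 × 111.2 = 355 km at the equator.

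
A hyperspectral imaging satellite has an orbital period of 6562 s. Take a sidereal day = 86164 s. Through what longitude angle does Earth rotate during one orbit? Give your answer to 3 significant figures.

27.4°

During one orbit Earth rotates (6562.0 / 86164) × 360° = 27.42°.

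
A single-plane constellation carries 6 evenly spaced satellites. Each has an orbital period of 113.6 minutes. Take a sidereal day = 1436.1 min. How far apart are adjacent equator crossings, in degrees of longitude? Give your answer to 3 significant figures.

T = 113.6 min = 6816.0 s.
Single-satellite node shift = (6816.0/86166) × 360° = 28.48°.
With 6 satellites evenly phased, successive equator crossings are 28.48/6 = 4.746° apart.

4.75°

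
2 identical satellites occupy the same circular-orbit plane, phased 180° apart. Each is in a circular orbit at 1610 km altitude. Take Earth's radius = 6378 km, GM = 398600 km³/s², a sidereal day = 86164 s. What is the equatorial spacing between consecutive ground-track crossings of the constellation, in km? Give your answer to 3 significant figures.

1650 km

Semi-major axis a = 6378 + 1610 = 7988 km. Period T = 2π√(a³/μ) = 2π√(7988³/398600) = 7105.1 s = 118.42 min.
Single-satellite node shift = (7105.1/86164) × 360° = 29.69°.
With 2 satellites evenly phased, successive equator crossings are 29.69/2 = 14.843° apart.
That is 14.843 × 111.3 = 1652 km at the equator.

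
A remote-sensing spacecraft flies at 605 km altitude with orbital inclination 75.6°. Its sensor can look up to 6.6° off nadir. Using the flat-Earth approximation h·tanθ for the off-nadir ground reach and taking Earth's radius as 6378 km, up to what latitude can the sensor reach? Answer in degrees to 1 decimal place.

For a prograde orbit the ground track reaches latitude ±i = ±75.6°.
Sensor half-swath on the ground ≈ 605·tan(6.6°) = 70 km = 0.63° of latitude.
Maximum observable latitude ≈ 75.6 + 0.63 = 76.2°.

76.2°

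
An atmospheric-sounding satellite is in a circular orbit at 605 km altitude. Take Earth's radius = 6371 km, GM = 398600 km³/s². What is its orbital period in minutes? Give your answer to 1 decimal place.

96.6 min

Semi-major axis a = 6371 + 605 = 6976 km. Period T = 2π√(a³/μ) = 2π√(6976³/398600) = 5798.6 s = 96.64 min.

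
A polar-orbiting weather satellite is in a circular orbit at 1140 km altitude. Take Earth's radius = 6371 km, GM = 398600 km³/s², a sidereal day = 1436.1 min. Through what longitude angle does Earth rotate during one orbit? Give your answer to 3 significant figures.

Semi-major axis a = 6371 + 1140 = 7511 km. Period T = 2π√(a³/μ) = 2π√(7511³/398600) = 6478.3 s = 107.97 min.
During one orbit Earth rotates (6478.3 / 86166) × 360° = 27.07°.

27.1°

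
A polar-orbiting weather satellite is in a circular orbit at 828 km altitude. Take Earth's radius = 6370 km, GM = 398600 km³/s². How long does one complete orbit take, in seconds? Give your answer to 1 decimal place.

6077.6 seconds

Semi-major axis a = 6370 + 828 = 7198 km. Period T = 2π√(a³/μ) = 2π√(7198³/398600) = 6077.6 s = 101.29 min.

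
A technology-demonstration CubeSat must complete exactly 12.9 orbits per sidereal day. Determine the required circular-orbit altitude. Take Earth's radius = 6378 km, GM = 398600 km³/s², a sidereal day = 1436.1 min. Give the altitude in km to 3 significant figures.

Required period T = 86166 / 12.9 = 6679.5 s.
From T = 2π√(a³/μ): a = (μ T²/4π²)^(1/3) = (398600 × 6679.5² / 4π²)^(1/3) = 7666 km.
Altitude h = a − R = 7666 − 6378 = 1288 km.

1290 km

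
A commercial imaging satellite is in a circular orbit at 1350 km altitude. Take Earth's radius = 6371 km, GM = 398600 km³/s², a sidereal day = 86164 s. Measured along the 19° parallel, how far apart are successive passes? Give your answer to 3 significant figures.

2970 km

Semi-major axis a = 6371 + 1350 = 7721 km. Period T = 2π√(a³/μ) = 2π√(7721³/398600) = 6751.8 s = 112.53 min.
Node shift per orbit = (6751.8/86164) × 360° = 28.21°.
Equatorial spacing = 28.21 × 111.2 km/° = 3137 km.
At 19° latitude, spacing = 3137 × cos(19°) = 2966 km.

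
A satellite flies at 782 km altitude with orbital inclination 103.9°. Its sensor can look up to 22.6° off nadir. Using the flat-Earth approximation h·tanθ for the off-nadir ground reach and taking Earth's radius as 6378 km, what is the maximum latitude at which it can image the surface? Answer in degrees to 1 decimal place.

79.0°

Retrograde orbit: the ground track reaches ±(180° − i) = ±(180 − 103.9) = ±76.1°.
Sensor half-swath on the ground ≈ 782·tan(22.6°) = 326 km = 2.92° of latitude.
Maximum observable latitude ≈ 76.1 + 2.92 = 79.0°.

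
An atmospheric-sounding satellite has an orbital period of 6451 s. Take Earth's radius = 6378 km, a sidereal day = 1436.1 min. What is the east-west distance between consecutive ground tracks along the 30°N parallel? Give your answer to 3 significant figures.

2600 km

Node shift per orbit = (6451.0/86166) × 360° = 26.95°.
Equatorial spacing = 26.95 × 111.3 km/° = 3000 km.
At 30° latitude, spacing = 3000 × cos(30°) = 2598 km.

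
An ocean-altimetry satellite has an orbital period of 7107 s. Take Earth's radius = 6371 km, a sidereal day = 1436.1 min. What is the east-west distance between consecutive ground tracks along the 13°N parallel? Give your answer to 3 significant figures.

3220 km

Node shift per orbit = (7107.0/86166) × 360° = 29.69°.
Equatorial spacing = 29.69 × 111.2 km/° = 3302 km.
At 13° latitude, spacing = 3302 × cos(13°) = 3217 km.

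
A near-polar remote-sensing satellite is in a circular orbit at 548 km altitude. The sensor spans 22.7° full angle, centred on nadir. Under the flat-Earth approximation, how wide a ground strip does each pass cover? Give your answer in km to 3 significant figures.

220 km

Half-angle = 22.7°/2 = 11.35°.
Swath width ≈ 2h·tan(θ/2) = 2 × 548 × tan(11.35°) = 220.0 km.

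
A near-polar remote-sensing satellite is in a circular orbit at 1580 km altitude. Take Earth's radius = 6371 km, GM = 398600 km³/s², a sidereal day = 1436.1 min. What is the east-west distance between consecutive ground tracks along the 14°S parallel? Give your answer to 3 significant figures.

3180 km

Semi-major axis a = 6371 + 1580 = 7951 km. Period T = 2π√(a³/μ) = 2π√(7951³/398600) = 7055.8 s = 117.60 min.
Node shift per orbit = (7055.8/86166) × 360° = 29.48°.
Equatorial spacing = 29.48 × 111.2 km/° = 3278 km.
At 14° latitude, spacing = 3278 × cos(14°) = 3181 km.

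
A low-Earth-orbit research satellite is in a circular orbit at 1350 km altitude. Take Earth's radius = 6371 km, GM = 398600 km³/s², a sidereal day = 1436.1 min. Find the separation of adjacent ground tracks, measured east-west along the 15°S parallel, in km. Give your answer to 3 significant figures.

Semi-major axis a = 6371 + 1350 = 7721 km. Period T = 2π√(a³/μ) = 2π√(7721³/398600) = 6751.8 s = 112.53 min.
Node shift per orbit = (6751.8/86166) × 360° = 28.21°.
Equatorial spacing = 28.21 × 111.2 km/° = 3137 km.
At 15° latitude, spacing = 3137 × cos(15°) = 3030 km.

3030 km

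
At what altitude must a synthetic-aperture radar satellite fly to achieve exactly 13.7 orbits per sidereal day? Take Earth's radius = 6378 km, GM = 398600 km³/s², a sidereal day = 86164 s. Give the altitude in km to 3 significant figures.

Required period T = 86164 / 13.7 = 6289.3 s.
From T = 2π√(a³/μ): a = (μ T²/4π²)^(1/3) = (398600 × 6289.3² / 4π²)^(1/3) = 7364 km.
Altitude h = a − R = 7364 − 6378 = 986 km.

986 km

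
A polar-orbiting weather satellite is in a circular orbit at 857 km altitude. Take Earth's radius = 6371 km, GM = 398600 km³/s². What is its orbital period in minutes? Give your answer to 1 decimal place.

101.9 min

Semi-major axis a = 6371 + 857 = 7228 km. Period T = 2π√(a³/μ) = 2π√(7228³/398600) = 6115.6 s = 101.93 min.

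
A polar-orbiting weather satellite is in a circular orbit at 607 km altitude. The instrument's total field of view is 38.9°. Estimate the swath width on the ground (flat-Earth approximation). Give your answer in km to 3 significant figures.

Half-angle = 38.9°/2 = 19.45°.
Swath width ≈ 2h·tan(θ/2) = 2 × 607 × tan(19.45°) = 428.7 km.

429 km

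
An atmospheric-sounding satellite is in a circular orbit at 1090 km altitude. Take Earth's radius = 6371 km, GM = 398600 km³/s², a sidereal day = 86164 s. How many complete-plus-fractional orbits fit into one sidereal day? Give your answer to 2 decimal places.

13.43

Semi-major axis a = 6371 + 1090 = 7461 km. Period T = 2π√(a³/μ) = 2π√(7461³/398600) = 6413.7 s = 106.89 min.
Orbits per sidereal day = 86164 / 6413.7 = 13.434.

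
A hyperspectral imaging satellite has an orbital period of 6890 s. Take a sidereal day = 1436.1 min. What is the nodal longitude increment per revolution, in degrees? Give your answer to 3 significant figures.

28.8°

During one orbit Earth rotates (6890.0 / 86166) × 360° = 28.79°.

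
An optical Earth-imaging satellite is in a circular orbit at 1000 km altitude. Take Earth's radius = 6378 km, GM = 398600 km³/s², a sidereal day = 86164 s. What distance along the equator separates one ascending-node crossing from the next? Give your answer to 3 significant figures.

Semi-major axis a = 6378 + 1000 = 7378 km. Period T = 2π√(a³/μ) = 2π√(7378³/398600) = 6306.9 s = 105.12 min.
During one orbit Earth rotates (6306.9 / 86164) × 360° = 26.35°.
At the equator that is 26.35° × (2π·6378/360) km/° = 26.35 × 111.3 = 2933 km.

2930 km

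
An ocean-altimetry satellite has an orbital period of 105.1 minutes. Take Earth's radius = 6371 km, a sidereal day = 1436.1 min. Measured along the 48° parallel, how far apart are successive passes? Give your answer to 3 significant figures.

1960 km

T = 105.1 min = 6306.0 s.
Node shift per orbit = (6306.0/86166) × 360° = 26.35°.
Equatorial spacing = 26.35 × 111.2 km/° = 2930 km.
At 48° latitude, spacing = 2930 × cos(48°) = 1960 km.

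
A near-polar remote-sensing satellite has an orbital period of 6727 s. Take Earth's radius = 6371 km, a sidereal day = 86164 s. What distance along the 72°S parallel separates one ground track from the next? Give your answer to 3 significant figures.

966 km

Node shift per orbit = (6727.0/86164) × 360° = 28.11°.
Equatorial spacing = 28.11 × 111.2 km/° = 3125 km.
At 72° latitude, spacing = 3125 × cos(72°) = 966 km.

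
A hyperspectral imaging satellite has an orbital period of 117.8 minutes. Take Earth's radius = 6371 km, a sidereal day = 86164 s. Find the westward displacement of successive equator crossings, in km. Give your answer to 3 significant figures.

T = 117.8 min = 7068.0 s.
During one orbit Earth rotates (7068.0 / 86164) × 360° = 29.53°.
At the equator that is 29.53° × (2π·6371/360) km/° = 29.53 × 111.2 = 3284 km.

3280 km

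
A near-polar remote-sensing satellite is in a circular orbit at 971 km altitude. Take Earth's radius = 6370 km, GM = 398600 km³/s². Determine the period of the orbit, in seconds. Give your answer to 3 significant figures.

6260 seconds

Semi-major axis a = 6370 + 971 = 7341 km. Period T = 2π√(a³/μ) = 2π√(7341³/398600) = 6259.6 s = 104.33 min.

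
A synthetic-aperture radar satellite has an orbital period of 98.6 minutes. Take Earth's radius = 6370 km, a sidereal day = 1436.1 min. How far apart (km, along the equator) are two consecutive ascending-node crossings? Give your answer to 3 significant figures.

T = 98.6 min = 5916.0 s.
During one orbit Earth rotates (5916.0 / 86166) × 360° = 24.72°.
At the equator that is 24.72° × (2π·6370/360) km/° = 24.72 × 111.2 = 2748 km.

2750 km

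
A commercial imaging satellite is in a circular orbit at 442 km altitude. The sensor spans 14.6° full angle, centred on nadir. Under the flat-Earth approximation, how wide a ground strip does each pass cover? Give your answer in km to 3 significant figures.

113 km

Half-angle = 14.6°/2 = 7.3°.
Swath width ≈ 2h·tan(θ/2) = 2 × 442 × tan(7.3°) = 113.2 km.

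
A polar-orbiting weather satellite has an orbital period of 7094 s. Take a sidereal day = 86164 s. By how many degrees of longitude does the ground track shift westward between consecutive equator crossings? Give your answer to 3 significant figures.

During one orbit Earth rotates (7094.0 / 86164) × 360° = 29.64°.

29.6°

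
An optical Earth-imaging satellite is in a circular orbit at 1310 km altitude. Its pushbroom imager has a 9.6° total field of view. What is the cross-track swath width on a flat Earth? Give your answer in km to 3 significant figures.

220 km

Half-angle = 9.6°/2 = 4.8°.
Swath width ≈ 2h·tan(θ/2) = 2 × 1310 × tan(4.8°) = 220.0 km.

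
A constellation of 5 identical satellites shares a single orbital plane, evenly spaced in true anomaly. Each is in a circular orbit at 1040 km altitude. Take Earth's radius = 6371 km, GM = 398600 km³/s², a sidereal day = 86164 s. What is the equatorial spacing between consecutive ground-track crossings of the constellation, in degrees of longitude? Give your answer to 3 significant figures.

5.31°

Semi-major axis a = 6371 + 1040 = 7411 km. Period T = 2π√(a³/μ) = 2π√(7411³/398600) = 6349.3 s = 105.82 min.
Single-satellite node shift = (6349.3/86164) × 360° = 26.53°.
With 5 satellites evenly phased, successive equator crossings are 26.53/5 = 5.306° apart.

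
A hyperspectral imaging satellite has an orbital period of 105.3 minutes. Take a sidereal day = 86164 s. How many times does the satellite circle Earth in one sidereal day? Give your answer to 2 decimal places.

T = 105.3 min = 6318.0 s.
Orbits per sidereal day = 86164 / 6318.0 = 13.638.

13.64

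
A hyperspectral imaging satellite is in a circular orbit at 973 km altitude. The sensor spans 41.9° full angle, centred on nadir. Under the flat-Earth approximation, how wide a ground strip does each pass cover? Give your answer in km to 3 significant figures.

745 km

Half-angle = 41.9°/2 = 20.95°.
Swath width ≈ 2h·tan(θ/2) = 2 × 973 × tan(20.95°) = 745.1 km.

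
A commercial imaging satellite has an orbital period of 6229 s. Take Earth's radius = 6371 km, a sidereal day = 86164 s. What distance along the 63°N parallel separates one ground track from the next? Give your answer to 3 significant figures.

Node shift per orbit = (6229.0/86164) × 360° = 26.03°.
Equatorial spacing = 26.03 × 111.2 km/° = 2894 km.
At 63° latitude, spacing = 2894 × cos(63°) = 1314 km.

1310 km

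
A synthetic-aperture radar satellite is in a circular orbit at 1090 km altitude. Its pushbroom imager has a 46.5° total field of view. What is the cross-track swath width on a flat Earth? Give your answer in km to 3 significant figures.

Half-angle = 46.5°/2 = 23.25°.
Swath width ≈ 2h·tan(θ/2) = 2 × 1090 × tan(23.25°) = 936.6 km.

937 km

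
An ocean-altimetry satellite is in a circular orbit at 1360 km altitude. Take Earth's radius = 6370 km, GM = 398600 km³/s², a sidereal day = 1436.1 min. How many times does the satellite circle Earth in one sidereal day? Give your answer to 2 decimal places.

12.74

Semi-major axis a = 6370 + 1360 = 7730 km. Period T = 2π√(a³/μ) = 2π√(7730³/398600) = 6763.6 s = 112.73 min.
Orbits per sidereal day = 86166 / 6763.6 = 12.740.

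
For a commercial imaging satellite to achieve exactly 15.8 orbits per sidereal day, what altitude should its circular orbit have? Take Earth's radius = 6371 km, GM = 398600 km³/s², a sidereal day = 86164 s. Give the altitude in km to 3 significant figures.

325 km

Required period T = 86164 / 15.8 = 5453.4 s.
From T = 2π√(a³/μ): a = (μ T²/4π²)^(1/3) = (398600 × 5453.4² / 4π²)^(1/3) = 6696 km.
Altitude h = a − R = 6696 − 6371 = 325 km.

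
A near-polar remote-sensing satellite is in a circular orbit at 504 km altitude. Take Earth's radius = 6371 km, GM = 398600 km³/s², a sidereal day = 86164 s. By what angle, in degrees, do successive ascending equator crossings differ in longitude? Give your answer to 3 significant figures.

23.7°

Semi-major axis a = 6371 + 504 = 6875 km. Period T = 2π√(a³/μ) = 2π√(6875³/398600) = 5673.1 s = 94.55 min.
During one orbit Earth rotates (5673.1 / 86164) × 360° = 23.70°.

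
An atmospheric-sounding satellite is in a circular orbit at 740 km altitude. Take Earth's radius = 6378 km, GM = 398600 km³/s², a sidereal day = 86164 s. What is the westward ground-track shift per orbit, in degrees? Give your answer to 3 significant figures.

25.0°

Semi-major axis a = 6378 + 740 = 7118 km. Period T = 2π√(a³/μ) = 2π√(7118³/398600) = 5976.5 s = 99.61 min.
During one orbit Earth rotates (5976.5 / 86164) × 360° = 24.97°.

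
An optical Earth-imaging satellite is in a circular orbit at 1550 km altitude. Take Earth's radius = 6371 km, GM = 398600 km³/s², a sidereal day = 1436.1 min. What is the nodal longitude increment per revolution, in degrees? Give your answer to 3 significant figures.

Semi-major axis a = 6371 + 1550 = 7921 km. Period T = 2π√(a³/μ) = 2π√(7921³/398600) = 7015.9 s = 116.93 min.
During one orbit Earth rotates (7015.9 / 86166) × 360° = 29.31°.

29.3°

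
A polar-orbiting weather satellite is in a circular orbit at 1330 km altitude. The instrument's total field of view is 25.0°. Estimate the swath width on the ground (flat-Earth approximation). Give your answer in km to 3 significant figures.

590 km

Half-angle = 25.0°/2 = 12.5°.
Swath width ≈ 2h·tan(θ/2) = 2 × 1330 × tan(12.5°) = 589.7 km.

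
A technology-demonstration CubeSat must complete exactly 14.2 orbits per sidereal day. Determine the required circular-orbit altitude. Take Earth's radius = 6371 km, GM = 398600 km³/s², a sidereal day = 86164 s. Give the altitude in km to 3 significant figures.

Required period T = 86164 / 14.2 = 6067.9 s.
From T = 2π√(a³/μ): a = (μ T²/4π²)^(1/3) = (398600 × 6067.9² / 4π²)^(1/3) = 7190 km.
Altitude h = a − R = 7190 − 6371 = 819 km.

819 km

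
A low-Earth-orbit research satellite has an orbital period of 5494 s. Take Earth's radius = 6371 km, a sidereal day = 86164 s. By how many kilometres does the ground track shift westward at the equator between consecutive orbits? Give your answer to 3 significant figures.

During one orbit Earth rotates (5494.0 / 86164) × 360° = 22.95°.
At the equator that is 22.95° × (2π·6371/360) km/° = 22.95 × 111.2 = 2552 km.

2550 km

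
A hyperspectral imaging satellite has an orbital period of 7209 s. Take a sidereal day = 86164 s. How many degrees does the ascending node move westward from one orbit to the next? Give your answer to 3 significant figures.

30.1°

During one orbit Earth rotates (7209.0 / 86164) × 360° = 30.12°.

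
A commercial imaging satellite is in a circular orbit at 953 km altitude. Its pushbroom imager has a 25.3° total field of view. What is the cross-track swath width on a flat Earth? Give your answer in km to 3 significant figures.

428 km

Half-angle = 25.3°/2 = 12.65°.
Swath width ≈ 2h·tan(θ/2) = 2 × 953 × tan(12.65°) = 427.8 km.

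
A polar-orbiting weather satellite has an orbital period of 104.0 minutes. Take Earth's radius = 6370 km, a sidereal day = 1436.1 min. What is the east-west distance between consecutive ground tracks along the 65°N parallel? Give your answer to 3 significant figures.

T = 104.0 min = 6240.0 s.
Node shift per orbit = (6240.0/86166) × 360° = 26.07°.
Equatorial spacing = 26.07 × 111.2 km/° = 2898 km.
At 65° latitude, spacing = 2898 × cos(65°) = 1225 km.

1220 km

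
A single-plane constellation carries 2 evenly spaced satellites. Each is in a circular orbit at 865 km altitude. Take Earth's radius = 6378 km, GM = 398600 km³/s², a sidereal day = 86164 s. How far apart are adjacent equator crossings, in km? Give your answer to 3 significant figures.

Semi-major axis a = 6378 + 865 = 7243 km. Period T = 2π√(a³/μ) = 2π√(7243³/398600) = 6134.6 s = 102.24 min.
Single-satellite node shift = (6134.6/86164) × 360° = 25.63°.
With 2 satellites evenly phased, successive equator crossings are 25.63/2 = 12.816° apart.
That is 12.816 × 111.3 = 1427 km at the equator.

1430 km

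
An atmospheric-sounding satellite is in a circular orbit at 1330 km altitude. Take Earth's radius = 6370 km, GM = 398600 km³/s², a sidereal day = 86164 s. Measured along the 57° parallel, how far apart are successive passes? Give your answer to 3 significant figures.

1700 km

Semi-major axis a = 6370 + 1330 = 7700 km. Period T = 2π√(a³/μ) = 2π√(7700³/398600) = 6724.3 s = 112.07 min.
Node shift per orbit = (6724.3/86164) × 360° = 28.09°.
Equatorial spacing = 28.09 × 111.2 km/° = 3123 km.
At 57° latitude, spacing = 3123 × cos(57°) = 1701 km.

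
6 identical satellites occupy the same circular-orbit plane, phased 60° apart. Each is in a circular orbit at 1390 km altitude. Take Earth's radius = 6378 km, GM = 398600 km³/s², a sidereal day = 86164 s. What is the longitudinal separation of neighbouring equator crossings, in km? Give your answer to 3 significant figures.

Semi-major axis a = 6378 + 1390 = 7768 km. Period T = 2π√(a³/μ) = 2π√(7768³/398600) = 6813.6 s = 113.56 min.
Single-satellite node shift = (6813.6/86164) × 360° = 28.47°.
With 6 satellites evenly phased, successive equator crossings are 28.47/6 = 4.745° apart.
That is 4.745 × 111.3 = 528 km at the equator.

528 km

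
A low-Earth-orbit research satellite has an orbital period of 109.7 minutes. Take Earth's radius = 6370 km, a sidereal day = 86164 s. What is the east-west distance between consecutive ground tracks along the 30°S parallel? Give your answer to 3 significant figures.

2650 km

T = 109.7 min = 6582.0 s.
Node shift per orbit = (6582.0/86164) × 360° = 27.50°.
Equatorial spacing = 27.50 × 111.2 km/° = 3057 km.
At 30° latitude, spacing = 3057 × cos(30°) = 2648 km.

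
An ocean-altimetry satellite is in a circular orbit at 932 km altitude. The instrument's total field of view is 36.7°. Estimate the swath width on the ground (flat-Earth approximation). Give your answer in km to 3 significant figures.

Half-angle = 36.7°/2 = 18.35°.
Swath width ≈ 2h·tan(θ/2) = 2 × 932 × tan(18.35°) = 618.3 km.

618 km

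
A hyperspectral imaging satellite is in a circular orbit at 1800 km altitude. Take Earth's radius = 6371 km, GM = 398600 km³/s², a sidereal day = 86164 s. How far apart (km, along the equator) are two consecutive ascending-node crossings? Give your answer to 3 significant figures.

Semi-major axis a = 6371 + 1800 = 8171 km. Period T = 2π√(a³/μ) = 2π√(8171³/398600) = 7350.6 s = 122.51 min.
During one orbit Earth rotates (7350.6 / 86164) × 360° = 30.71°.
At the equator that is 30.71° × (2π·6371/360) km/° = 30.71 × 111.2 = 3415 km.

3410 km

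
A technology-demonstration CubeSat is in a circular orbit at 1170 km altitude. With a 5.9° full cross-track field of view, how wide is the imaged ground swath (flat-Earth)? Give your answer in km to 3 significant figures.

121 km

Half-angle = 5.9°/2 = 2.95°.
Swath width ≈ 2h·tan(θ/2) = 2 × 1170 × tan(2.95°) = 120.6 km.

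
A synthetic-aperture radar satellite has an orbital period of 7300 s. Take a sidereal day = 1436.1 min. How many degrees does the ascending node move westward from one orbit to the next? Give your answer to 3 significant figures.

30.5°

During one orbit Earth rotates (7300.0 / 86166) × 360° = 30.50°.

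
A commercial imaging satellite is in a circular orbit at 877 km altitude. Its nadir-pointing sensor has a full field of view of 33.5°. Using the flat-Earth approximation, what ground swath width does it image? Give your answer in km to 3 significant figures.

528 km

Half-angle = 33.5°/2 = 16.75°.
Swath width ≈ 2h·tan(θ/2) = 2 × 877 × tan(16.75°) = 527.9 km.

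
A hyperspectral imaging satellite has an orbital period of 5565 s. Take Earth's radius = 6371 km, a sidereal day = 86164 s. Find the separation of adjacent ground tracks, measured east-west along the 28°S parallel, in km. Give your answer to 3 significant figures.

Node shift per orbit = (5565.0/86164) × 360° = 23.25°.
Equatorial spacing = 23.25 × 111.2 km/° = 2585 km.
At 28° latitude, spacing = 2585 × cos(28°) = 2283 km.

2280 km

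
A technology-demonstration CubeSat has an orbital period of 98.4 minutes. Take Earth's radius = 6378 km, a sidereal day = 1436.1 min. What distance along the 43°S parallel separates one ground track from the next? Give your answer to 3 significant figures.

2010 km

T = 98.4 min = 5904.0 s.
Node shift per orbit = (5904.0/86166) × 360° = 24.67°.
Equatorial spacing = 24.67 × 111.3 km/° = 2746 km.
At 43° latitude, spacing = 2746 × cos(43°) = 2008 km.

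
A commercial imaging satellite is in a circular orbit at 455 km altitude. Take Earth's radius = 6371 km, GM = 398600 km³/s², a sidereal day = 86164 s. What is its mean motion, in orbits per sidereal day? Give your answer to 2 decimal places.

15.35

Semi-major axis a = 6371 + 455 = 6826 km. Period T = 2π√(a³/μ) = 2π√(6826³/398600) = 5612.6 s = 93.54 min.
Orbits per sidereal day = 86164 / 5612.6 = 15.352.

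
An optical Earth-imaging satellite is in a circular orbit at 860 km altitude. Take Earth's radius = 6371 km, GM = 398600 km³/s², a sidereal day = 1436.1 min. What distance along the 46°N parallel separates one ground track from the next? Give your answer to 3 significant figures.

1970 km

Semi-major axis a = 6371 + 860 = 7231 km. Period T = 2π√(a³/μ) = 2π√(7231³/398600) = 6119.4 s = 101.99 min.
Node shift per orbit = (6119.4/86166) × 360° = 25.57°.
Equatorial spacing = 25.57 × 111.2 km/° = 2843 km.
At 46° latitude, spacing = 2843 × cos(46°) = 1975 km.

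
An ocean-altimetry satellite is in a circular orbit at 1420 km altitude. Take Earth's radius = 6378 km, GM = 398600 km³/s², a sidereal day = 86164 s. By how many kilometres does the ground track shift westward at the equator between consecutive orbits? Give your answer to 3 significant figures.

Semi-major axis a = 6378 + 1420 = 7798 km. Period T = 2π√(a³/μ) = 2π√(7798³/398600) = 6853.1 s = 114.22 min.
During one orbit Earth rotates (6853.1 / 86164) × 360° = 28.63°.
At the equator that is 28.63° × (2π·6378/360) km/° = 28.63 × 111.3 = 3187 km.

3190 km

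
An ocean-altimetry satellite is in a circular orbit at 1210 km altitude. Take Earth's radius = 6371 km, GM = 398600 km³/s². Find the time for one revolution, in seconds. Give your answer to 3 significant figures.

Semi-major axis a = 6371 + 1210 = 7581 km. Period T = 2π√(a³/μ) = 2π√(7581³/398600) = 6569.0 s = 109.48 min.

6570 seconds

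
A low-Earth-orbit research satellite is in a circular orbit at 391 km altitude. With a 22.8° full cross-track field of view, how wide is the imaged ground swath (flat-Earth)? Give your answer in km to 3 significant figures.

Half-angle = 22.8°/2 = 11.4°.
Swath width ≈ 2h·tan(θ/2) = 2 × 391 × tan(11.4°) = 157.7 km.

158 km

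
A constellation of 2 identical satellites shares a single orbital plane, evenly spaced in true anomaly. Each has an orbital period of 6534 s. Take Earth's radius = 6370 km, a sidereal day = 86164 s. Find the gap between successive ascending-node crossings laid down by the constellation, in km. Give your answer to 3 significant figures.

1520 km

Single-satellite node shift = (6534.0/86164) × 360° = 27.30°.
With 2 satellites evenly phased, successive equator crossings are 27.30/2 = 13.650° apart.
That is 13.650 × 111.2 = 1518 km at the equator.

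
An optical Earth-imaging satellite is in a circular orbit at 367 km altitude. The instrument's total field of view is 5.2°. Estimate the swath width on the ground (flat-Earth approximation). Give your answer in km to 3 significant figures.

Half-angle = 5.2°/2 = 2.6°.
Swath width ≈ 2h·tan(θ/2) = 2 × 367 × tan(2.6°) = 33.3 km.

33.3 km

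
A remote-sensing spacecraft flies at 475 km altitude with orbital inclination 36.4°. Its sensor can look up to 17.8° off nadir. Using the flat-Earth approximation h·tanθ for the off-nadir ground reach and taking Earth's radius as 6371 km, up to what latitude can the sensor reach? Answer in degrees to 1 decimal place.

37.8°

For a prograde orbit the ground track reaches latitude ±i = ±36.4°.
Sensor half-swath on the ground ≈ 475·tan(17.8°) = 153 km = 1.37° of latitude.
Maximum observable latitude ≈ 36.4 + 1.37 = 37.8°.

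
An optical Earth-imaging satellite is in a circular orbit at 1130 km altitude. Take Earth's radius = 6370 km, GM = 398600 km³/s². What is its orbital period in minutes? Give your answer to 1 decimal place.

107.7 min

Semi-major axis a = 6370 + 1130 = 7500 km. Period T = 2π√(a³/μ) = 2π√(7500³/398600) = 6464.0 s = 107.73 min.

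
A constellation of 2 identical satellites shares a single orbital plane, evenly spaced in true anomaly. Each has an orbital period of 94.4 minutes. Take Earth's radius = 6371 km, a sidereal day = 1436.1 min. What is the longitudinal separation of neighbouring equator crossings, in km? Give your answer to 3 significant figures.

T = 94.4 min = 5664.0 s.
Single-satellite node shift = (5664.0/86166) × 360° = 23.66°.
With 2 satellites evenly phased, successive equator crossings are 23.66/2 = 11.832° apart.
That is 11.832 × 111.2 = 1316 km at the equator.

1320 km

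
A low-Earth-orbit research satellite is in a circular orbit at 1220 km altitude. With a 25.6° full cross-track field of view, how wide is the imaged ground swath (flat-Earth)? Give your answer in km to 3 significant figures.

554 km

Half-angle = 25.6°/2 = 12.8°.
Swath width ≈ 2h·tan(θ/2) = 2 × 1220 × tan(12.8°) = 554.4 km.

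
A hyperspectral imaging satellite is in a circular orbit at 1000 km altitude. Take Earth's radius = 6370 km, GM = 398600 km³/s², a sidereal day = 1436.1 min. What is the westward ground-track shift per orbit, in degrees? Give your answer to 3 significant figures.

Semi-major axis a = 6370 + 1000 = 7370 km. Period T = 2π√(a³/μ) = 2π√(7370³/398600) = 6296.7 s = 104.94 min.
During one orbit Earth rotates (6296.7 / 86166) × 360° = 26.31°.

26.3°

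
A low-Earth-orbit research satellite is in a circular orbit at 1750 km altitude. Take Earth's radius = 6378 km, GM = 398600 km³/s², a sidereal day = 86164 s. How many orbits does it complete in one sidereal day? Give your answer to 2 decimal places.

11.82

Semi-major axis a = 6378 + 1750 = 8128 km. Period T = 2π√(a³/μ) = 2π√(8128³/398600) = 7292.7 s = 121.54 min.
Orbits per sidereal day = 86164 / 7292.7 = 11.815.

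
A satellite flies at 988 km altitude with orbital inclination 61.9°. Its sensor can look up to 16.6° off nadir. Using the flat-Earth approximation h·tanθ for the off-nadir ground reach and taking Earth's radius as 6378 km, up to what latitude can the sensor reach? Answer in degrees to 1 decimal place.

64.5°

For a prograde orbit the ground track reaches latitude ±i = ±61.9°.
Sensor half-swath on the ground ≈ 988·tan(16.6°) = 295 km = 2.65° of latitude.
Maximum observable latitude ≈ 61.9 + 2.65 = 64.5°.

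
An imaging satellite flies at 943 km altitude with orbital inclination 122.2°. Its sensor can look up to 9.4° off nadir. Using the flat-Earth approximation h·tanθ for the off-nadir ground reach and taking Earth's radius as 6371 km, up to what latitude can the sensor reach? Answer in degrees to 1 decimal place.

Retrograde orbit: the ground track reaches ±(180° − i) = ±(180 − 122.2) = ±57.8°.
Sensor half-swath on the ground ≈ 943·tan(9.4°) = 156 km = 1.40° of latitude.
Maximum observable latitude ≈ 57.8 + 1.40 = 59.2°.

59.2°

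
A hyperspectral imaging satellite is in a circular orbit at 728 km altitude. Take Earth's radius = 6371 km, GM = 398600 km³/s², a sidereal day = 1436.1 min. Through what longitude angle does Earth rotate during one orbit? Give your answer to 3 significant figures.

24.9°

Semi-major axis a = 6371 + 728 = 7099 km. Period T = 2π√(a³/μ) = 2π√(7099³/398600) = 5952.6 s = 99.21 min.
During one orbit Earth rotates (5952.6 / 86166) × 360° = 24.87°.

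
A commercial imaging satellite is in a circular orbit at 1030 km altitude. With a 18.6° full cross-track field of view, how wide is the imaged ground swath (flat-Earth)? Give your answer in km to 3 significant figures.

Half-angle = 18.6°/2 = 9.3°.
Swath width ≈ 2h·tan(θ/2) = 2 × 1030 × tan(9.3°) = 337.3 km.

337 km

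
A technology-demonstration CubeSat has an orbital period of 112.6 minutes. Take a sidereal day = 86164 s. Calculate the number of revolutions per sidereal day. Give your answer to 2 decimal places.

12.75

T = 112.6 min = 6756.0 s.
Orbits per sidereal day = 86164 / 6756.0 = 12.754.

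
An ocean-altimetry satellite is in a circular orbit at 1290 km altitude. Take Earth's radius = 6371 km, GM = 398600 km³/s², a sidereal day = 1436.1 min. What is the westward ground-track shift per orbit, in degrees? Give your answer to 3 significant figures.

Semi-major axis a = 6371 + 1290 = 7661 km. Period T = 2π√(a³/μ) = 2π√(7661³/398600) = 6673.3 s = 111.22 min.
During one orbit Earth rotates (6673.3 / 86166) × 360° = 27.88°.

27.9°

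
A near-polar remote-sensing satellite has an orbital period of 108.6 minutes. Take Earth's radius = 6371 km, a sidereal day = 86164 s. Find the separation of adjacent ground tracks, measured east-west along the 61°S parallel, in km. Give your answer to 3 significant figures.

T = 108.6 min = 6516.0 s.
Node shift per orbit = (6516.0/86164) × 360° = 27.22°.
Equatorial spacing = 27.22 × 111.2 km/° = 3027 km.
At 61° latitude, spacing = 3027 × cos(61°) = 1468 km.

1470 km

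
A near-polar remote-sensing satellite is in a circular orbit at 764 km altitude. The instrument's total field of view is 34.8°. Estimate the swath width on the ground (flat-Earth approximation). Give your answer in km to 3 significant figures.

479 km

Half-angle = 34.8°/2 = 17.4°.
Swath width ≈ 2h·tan(θ/2) = 2 × 764 × tan(17.4°) = 478.8 km.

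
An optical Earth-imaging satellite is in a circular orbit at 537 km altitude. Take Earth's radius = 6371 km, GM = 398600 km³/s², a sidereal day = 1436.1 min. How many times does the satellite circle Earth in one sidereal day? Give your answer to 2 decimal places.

15.08

Semi-major axis a = 6371 + 537 = 6908 km. Period T = 2π√(a³/μ) = 2π√(6908³/398600) = 5714.0 s = 95.23 min.
Orbits per sidereal day = 86166 / 5714.0 = 15.080.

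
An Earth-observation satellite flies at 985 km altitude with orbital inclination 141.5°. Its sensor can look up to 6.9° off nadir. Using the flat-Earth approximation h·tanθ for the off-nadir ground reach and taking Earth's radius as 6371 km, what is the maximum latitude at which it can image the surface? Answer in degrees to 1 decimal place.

Retrograde orbit: the ground track reaches ±(180° − i) = ±(180 − 141.5) = ±38.5°.
Sensor half-swath on the ground ≈ 985·tan(6.9°) = 119 km = 1.07° of latitude.
Maximum observable latitude ≈ 38.5 + 1.07 = 39.6°.

39.6°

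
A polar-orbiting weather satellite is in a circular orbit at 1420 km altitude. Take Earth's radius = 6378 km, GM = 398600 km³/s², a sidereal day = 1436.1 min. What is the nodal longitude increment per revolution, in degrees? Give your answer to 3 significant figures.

Semi-major axis a = 6378 + 1420 = 7798 km. Period T = 2π√(a³/μ) = 2π√(7798³/398600) = 6853.1 s = 114.22 min.
During one orbit Earth rotates (6853.1 / 86166) × 360° = 28.63°.

28.6°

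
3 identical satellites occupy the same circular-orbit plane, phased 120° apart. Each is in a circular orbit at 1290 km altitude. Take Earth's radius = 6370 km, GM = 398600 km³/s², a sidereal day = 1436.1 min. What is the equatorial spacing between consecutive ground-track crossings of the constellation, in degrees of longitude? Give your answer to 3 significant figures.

Semi-major axis a = 6370 + 1290 = 7660 km. Period T = 2π√(a³/μ) = 2π√(7660³/398600) = 6672.0 s = 111.20 min.
Single-satellite node shift = (6672.0/86166) × 360° = 27.88°.
With 3 satellites evenly phased, successive equator crossings are 27.88/3 = 9.292° apart.

9.29°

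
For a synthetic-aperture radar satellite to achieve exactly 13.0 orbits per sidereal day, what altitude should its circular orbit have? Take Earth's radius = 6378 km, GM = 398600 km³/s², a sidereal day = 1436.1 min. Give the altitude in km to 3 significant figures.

1250 km

Required period T = 86166 / 13.0 = 6628.2 s.
From T = 2π√(a³/μ): a = (μ T²/4π²)^(1/3) = (398600 × 6628.2² / 4π²)^(1/3) = 7626 km.
Altitude h = a − R = 7626 − 6378 = 1248 km.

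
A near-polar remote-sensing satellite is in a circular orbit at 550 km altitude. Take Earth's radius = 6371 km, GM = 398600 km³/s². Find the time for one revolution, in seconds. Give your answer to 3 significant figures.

Semi-major axis a = 6371 + 550 = 6921 km. Period T = 2π√(a³/μ) = 2π√(6921³/398600) = 5730.1 s = 95.50 min.

5730 seconds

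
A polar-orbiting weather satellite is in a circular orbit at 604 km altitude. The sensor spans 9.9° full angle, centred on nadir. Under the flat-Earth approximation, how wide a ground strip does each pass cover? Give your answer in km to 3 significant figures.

Half-angle = 9.9°/2 = 4.95°.
Swath width ≈ 2h·tan(θ/2) = 2 × 604 × tan(4.95°) = 104.6 km.

105 km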